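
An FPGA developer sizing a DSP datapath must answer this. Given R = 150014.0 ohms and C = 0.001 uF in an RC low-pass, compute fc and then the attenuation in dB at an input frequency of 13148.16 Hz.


Step 1 — cutoff frequency:
fc = 1 / (2*pi*R*C)
C = 0.001 uF = 1e-09 F
fc = 1 / (2*pi*150014.0*1e-09)
   = 1060.934 Hz

Step 2 — magnitude at f = 13148.16 Hz:
|H(f)| = 1 / sqrt(1 + (f/fc)^2)
f/fc = 13148.16 / 1060.934 = 12.393005
|H| = 1 / sqrt(1 + 153.586573) = 0.0804293
|H|_dB = 20*log10(0.0804293) = -21.89 dB

fc = 1060.934 Hz; |H(13148.16 Hz)| = -21.89 dB


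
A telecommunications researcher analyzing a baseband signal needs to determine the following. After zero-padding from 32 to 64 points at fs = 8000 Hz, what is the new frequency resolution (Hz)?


Frequency resolution after zero-padding:
N_padded = 32 * 2 = 64
df = fs / N_padded
   = 8000 / 64
   = 125.0 Hz

125.0 Hz


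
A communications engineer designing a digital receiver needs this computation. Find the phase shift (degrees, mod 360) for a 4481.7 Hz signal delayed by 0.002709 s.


Phase shift from frequency and time delay:
phi = 360 * f * t_delay
    = 360 * 4481.7 * 0.002709
    = 4370.73 degrees
    mod 360 = 50.73 degrees

50.73 degrees


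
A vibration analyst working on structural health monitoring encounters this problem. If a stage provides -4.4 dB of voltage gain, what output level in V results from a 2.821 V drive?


Output voltage from dB gain:
V_out = V_in * 10^(gain_dB / 20)
      = 2.821 * 10^(-4.4 / 20)
      = 2.821 * 0.60256
      = 1.6998 V

1.6998 V


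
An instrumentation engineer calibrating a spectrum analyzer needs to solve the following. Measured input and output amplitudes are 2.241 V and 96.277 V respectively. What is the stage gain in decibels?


Voltage gain in dB:
G = 20 * log10(Vout / Vin)
  = 20 * log10(96.277 / 2.241)
  = 20 * log10(42.961624)
  = 20 * 1.633081
  = 32.66 dB

32.66 dB


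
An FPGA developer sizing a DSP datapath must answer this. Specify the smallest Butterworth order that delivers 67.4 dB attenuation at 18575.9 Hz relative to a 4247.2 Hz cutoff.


Butterworth filter order formula:
n = log10(10^(A/10) - 1) / (2 * log10(f_stop/f_pass))
10^(67.4/10) - 1 = 5495407.7386
f_stop/f_pass = 18575.9 / 4247.2 = 4.3737
n = 5.2587 -> ceil = 6

6


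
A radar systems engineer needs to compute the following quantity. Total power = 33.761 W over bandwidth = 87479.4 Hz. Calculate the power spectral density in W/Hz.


Power spectral density:
PSD = P / BW
    = 33.761 / 87479.4
    = 0.00038593 W/Hz

0.00038593 W/Hz


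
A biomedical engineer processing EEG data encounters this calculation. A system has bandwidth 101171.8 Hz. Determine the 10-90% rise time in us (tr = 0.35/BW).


Rise time from bandwidth relationship:
tr = 0.35 / BW
   = 0.35 / 101171.8
   = 3.459462024e-06 s
   = 3.4595 us

3.4595 us


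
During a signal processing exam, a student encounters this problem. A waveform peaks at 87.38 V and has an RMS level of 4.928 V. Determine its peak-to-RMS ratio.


Crest factor is the ratio of peak to RMS:
CF = V_peak / V_rms
   = 87.38 / 4.928
   = 17.7313

17.7313


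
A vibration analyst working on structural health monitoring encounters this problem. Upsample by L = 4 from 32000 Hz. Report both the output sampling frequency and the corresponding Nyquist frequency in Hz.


Step 1 — output sample rate after interpolation by L:
fs_out = L * fs_in = 4 * 32000 = 128000 Hz

Step 2 — Nyquist frequency of the output stream:
f_Nyq = fs_out / 2 = 128000 / 2 = 64000.0 Hz

fs_out = 128000 Hz; f_Nyquist = 64000.0 Hz


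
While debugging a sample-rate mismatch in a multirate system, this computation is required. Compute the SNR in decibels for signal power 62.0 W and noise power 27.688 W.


SNR in decibels:
SNR = 10 * log10(Ps / Pn)
    = 10 * log10(62.0 / 27.688)
    = 10 * log10(2.2392)
    = 10 * 0.3501
    = 3.5 dB

3.5 dB


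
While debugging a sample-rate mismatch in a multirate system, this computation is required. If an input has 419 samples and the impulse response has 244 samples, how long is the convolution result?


Linear convolution output length:
L = N + M - 1
  = 419 + 244 - 1
  = 662 samples

662


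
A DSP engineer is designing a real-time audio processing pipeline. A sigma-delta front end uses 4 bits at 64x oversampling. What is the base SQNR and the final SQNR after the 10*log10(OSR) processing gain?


Step 1 — baseline SQNR at Nyquist:
SQNR_base = 6.02*N + 1.76
          = 6.02*4 + 1.76
          = 25.84 dB

Step 2 — oversampling processing gain:
G = 10*log10(OSR) = 10*log10(64) = 18.06 dB

Step 3 — total:
SQNR_total = 25.84 + 18.06 = 43.9 dB

Base SQNR = 25.84 dB; oversampled SQNR = 43.9 dB


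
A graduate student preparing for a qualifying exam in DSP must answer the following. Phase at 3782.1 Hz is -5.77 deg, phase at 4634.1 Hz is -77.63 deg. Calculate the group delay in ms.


Group delay from phase difference:
tau = -d(phi)/d(omega)
d(phi) = -71.86 deg = -1.254194 rad
d(omega) = 2*pi*(4634.1 - 3782.1) = 5353.2739 rad/s
tau = -(-1.254194) / 5353.2739
    = 0.2343 ms

0.2343 ms


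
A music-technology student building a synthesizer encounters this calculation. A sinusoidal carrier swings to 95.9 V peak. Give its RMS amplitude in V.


RMS voltage for a sinusoidal waveform:
V_rms = V_peak / sqrt(2)
      = 95.9 / 1.414214
      = 67.812 V

67.812 V


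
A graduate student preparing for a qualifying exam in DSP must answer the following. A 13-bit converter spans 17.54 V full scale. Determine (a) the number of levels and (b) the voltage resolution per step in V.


Step 1 — number of quantization levels:
L = 2^N = 2^13 = 8192

Step 2 — LSB step size:
delta = Vfs / L
      = 17.54 / 8192
      = 0.00214111 V

Levels = 8192; step size = 0.00214111 V


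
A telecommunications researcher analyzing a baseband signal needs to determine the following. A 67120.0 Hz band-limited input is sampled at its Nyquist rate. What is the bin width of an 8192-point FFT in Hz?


Step 1 — Nyquist sampling rate:
fs = 2 * fmax = 2 * 67120.0 = 134240.0 Hz

Step 2 — DFT bin spacing:
df = fs / N = 134240.0 / 8192 = 16.3867 Hz

16.3867 Hz


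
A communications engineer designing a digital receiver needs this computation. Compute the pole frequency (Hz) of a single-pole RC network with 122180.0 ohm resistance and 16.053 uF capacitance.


Cutoff frequency of a first-order RC filter:
fc = 1 / (2 * pi * R * C)
C = 16.053 uF = 1.6053e-05 F
fc = 1 / (2 * pi * 122180.0 * 1.6053e-05)
   = 1 / 12.323560311083
   = 0.081145 Hz

0.081145 Hz


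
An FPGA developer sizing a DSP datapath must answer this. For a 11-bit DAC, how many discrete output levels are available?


Number of quantization levels = 2^N
= 2^11
= 2048

2048


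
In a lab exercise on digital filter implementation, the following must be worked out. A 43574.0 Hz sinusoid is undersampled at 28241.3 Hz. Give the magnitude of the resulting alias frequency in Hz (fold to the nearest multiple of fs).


Compute the nearest integer multiple of fs to the signal:
n = round(43574.0 / 28241.3) = 2
f_alias = |43574.0 - 2 * 28241.3|
        = |43574.0 - 56482.6|
        = 12908.6 Hz

12908.6


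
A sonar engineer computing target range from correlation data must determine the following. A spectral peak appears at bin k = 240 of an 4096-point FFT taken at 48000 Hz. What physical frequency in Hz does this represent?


Frequency of DFT bin k:
f_k = k * fs / N
    = 240 * 48000 / 4096
    = 11520000 / 4096
    = 2812.5 Hz

2812.5 Hz


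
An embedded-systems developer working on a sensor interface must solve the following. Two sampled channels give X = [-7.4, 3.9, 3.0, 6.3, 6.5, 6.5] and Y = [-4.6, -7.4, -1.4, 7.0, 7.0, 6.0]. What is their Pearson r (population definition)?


Pearson correlation coefficient (population):
r = cov(X,Y) / (std(X) * std(Y))
Mean X = 3.1333, Mean Y = 1.1
Cov(X,Y) = 18.15
Std(X) = 4.903287, Std(Y) = 5.839806
r = 0.6339

0.6339


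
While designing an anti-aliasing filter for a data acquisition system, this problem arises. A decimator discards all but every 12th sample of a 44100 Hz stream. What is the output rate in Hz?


Decimation reduces the sample rate:
fs_out = fs_in / M
       = 44100 / 12
       = 3675.0 Hz

3675.0 Hz


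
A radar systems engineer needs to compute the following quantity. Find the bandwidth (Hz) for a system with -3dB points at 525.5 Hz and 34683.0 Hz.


Bandwidth is the difference of -3dB frequencies:
BW = f_high - f_low
   = 34683.0 - 525.5
   = 34157.5 Hz

34157.5 Hz


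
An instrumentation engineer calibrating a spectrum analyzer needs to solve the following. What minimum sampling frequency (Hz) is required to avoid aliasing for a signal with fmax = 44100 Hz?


The Nyquist rate is twice the maximum frequency component.
fs_min = 2 * fmax
      = 2 * 44100
      = 88200 Hz

88200


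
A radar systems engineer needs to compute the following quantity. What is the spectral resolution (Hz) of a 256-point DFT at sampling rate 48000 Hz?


DFT frequency resolution:
df = fs / N
   = 48000 / 256
   = 187.5 Hz

187.5 Hz


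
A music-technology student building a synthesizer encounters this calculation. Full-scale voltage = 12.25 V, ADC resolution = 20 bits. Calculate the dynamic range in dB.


Dynamic range from full-scale to LSB:
V_min = V_max / 2^bits = 12.25 / 2^20
DR = 20 * log10(V_max / V_min)
   = 20 * log10(2^20)
   = 20 * 20 * log10(2)
   = 120.41 dB

120.41 dB


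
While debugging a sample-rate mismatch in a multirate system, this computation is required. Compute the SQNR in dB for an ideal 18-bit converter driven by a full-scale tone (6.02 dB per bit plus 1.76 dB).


Theoretical SNR for a full-scale sinusoid:
SNR = 6.02 * N + 1.76
    = 6.02 * 18 + 1.76
    = 108.36 + 1.76
    = 110.12 dB

110.12 dB


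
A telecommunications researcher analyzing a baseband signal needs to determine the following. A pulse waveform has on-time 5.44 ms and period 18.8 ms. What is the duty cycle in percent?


Duty cycle as a percentage:
DC = (t_on / T) * 100
   = (5.44 / 18.8) * 100
   = 0.289362 * 100
   = 28.94 %

28.94 %


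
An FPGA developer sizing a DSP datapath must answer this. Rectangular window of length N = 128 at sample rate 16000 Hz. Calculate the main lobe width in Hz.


Main lobe width for a rectangular window:
Width = 2 * fs / N
      = 2 * 16000 / 128
      = 32000 / 128
      = 250.0 Hz

250.0 Hz


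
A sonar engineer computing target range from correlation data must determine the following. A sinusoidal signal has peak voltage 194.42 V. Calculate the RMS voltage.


RMS voltage for a sinusoidal waveform:
V_rms = V_peak / sqrt(2)
      = 194.42 / 1.414214
      = 137.476 V

137.476 V


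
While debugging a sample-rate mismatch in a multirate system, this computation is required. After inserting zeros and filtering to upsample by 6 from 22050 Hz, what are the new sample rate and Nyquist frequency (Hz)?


Step 1 — output sample rate after interpolation by L:
fs_out = L * fs_in = 6 * 22050 = 132300 Hz

Step 2 — Nyquist frequency of the output stream:
f_Nyq = fs_out / 2 = 132300 / 2 = 66150.0 Hz

fs_out = 132300 Hz; f_Nyquist = 66150.0 Hz


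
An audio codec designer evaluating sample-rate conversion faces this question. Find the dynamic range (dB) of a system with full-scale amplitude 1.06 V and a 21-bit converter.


Dynamic range from full-scale to LSB:
V_min = V_max / 2^bits = 1.06 / 2^21
DR = 20 * log10(V_max / V_min)
   = 20 * log10(2^21)
   = 20 * 21 * log10(2)
   = 126.43 dB

126.43 dB


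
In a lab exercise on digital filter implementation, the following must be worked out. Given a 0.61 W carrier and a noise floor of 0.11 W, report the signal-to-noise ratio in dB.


SNR in decibels:
SNR = 10 * log10(Ps / Pn)
    = 10 * log10(0.61 / 0.11)
    = 10 * log10(5.5455)
    = 10 * 0.7439
    = 7.44 dB

7.44 dB


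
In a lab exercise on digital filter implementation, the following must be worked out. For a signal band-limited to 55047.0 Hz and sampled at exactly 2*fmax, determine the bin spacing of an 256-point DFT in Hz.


Step 1 — Nyquist sampling rate:
fs = 2 * fmax = 2 * 55047.0 = 110094.0 Hz

Step 2 — DFT bin spacing:
df = fs / N = 110094.0 / 256 = 430.0547 Hz

430.0547 Hz


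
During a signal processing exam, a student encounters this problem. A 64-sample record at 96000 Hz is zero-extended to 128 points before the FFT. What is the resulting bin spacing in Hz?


Frequency resolution after zero-padding:
N_padded = 64 * 2 = 128
df = fs / N_padded
   = 96000 / 128
   = 750.0 Hz

750.0 Hz


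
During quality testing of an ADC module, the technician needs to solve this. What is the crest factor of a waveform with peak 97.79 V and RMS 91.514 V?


Crest factor is the ratio of peak to RMS:
CF = V_peak / V_rms
   = 97.79 / 91.514
   = 1.0686

1.0686


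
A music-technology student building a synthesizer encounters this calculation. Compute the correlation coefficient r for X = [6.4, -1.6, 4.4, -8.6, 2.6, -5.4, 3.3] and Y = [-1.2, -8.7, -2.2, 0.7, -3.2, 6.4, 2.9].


Pearson correlation coefficient (population):
r = cov(X,Y) / (std(X) * std(Y))
Mean X = 0.1571, Mean Y = -0.7571
Cov(X,Y) = -5.99102
Std(X) = 5.11967, Std(Y) = 4.440996
r = -0.2635

-0.2635


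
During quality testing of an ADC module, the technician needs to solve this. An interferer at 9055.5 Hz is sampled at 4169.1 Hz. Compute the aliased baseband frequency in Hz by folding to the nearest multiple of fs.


Compute the nearest integer multiple of fs to the signal:
n = round(9055.5 / 4169.1) = 2
f_alias = |9055.5 - 2 * 4169.1|
        = |9055.5 - 8338.2|
        = 717.3 Hz

717.3


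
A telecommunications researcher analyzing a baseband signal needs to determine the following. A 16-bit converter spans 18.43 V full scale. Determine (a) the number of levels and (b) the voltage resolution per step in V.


Step 1 — number of quantization levels:
L = 2^N = 2^16 = 65536

Step 2 — LSB step size:
delta = Vfs / L
      = 18.43 / 65536
      = 0.00028122 V

Levels = 65536; step size = 0.00028122 V


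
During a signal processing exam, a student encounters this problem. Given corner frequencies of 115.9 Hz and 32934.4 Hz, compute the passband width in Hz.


Bandwidth is the difference of -3dB frequencies:
BW = f_high - f_low
   = 32934.4 - 115.9
   = 32818.5 Hz

32818.5 Hz


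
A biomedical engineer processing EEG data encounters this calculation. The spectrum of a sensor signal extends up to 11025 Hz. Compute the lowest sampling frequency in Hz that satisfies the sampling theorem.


The Nyquist rate is twice the maximum frequency component.
fs_min = 2 * fmax
      = 2 * 11025
      = 22050 Hz

22050


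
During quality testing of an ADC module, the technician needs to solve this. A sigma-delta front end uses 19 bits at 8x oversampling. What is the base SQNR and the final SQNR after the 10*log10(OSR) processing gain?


Step 1 — baseline SQNR at Nyquist:
SQNR_base = 6.02*N + 1.76
          = 6.02*19 + 1.76
          = 116.14 dB

Step 2 — oversampling processing gain:
G = 10*log10(OSR) = 10*log10(8) = 9.03 dB

Step 3 — total:
SQNR_total = 116.14 + 9.03 = 125.17 dB

Base SQNR = 116.14 dB; oversampled SQNR = 125.17 dB


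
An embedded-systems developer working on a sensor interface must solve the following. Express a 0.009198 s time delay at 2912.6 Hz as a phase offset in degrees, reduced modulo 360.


Phase shift from frequency and time delay:
phi = 360 * f * t_delay
    = 360 * 2912.6 * 0.009198
    = 9644.43 degrees
    mod 360 = 284.43 degrees

284.43 degrees


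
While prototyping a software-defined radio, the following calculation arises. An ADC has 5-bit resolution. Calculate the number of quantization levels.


Number of quantization levels = 2^N
= 2^5
= 32

32


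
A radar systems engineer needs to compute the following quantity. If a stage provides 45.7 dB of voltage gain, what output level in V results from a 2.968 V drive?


Output voltage from dB gain:
V_out = V_in * 10^(gain_dB / 20)
      = 2.968 * 10^(45.7 / 20)
      = 2.968 * 192.752491
      = 572.0894 V

572.0894 V


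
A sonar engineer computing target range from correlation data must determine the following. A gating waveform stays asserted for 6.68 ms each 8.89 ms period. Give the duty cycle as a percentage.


Duty cycle as a percentage:
DC = (t_on / T) * 100
   = (6.68 / 8.89) * 100
   = 0.751406 * 100
   = 75.14 %

75.14 %


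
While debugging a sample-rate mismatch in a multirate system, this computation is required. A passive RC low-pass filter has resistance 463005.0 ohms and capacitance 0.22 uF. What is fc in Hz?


Cutoff frequency of a first-order RC filter:
fc = 1 / (2 * pi * R * C)
C = 0.22 uF = 2.2e-07 F
fc = 1 / (2 * pi * 463005.0 * 2.2e-07)
   = 1 / 0.64001216689315
   = 1.56247 Hz

1.56247 Hz


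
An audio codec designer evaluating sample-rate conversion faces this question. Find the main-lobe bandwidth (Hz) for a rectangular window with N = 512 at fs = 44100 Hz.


Main lobe width for a rectangular window:
Width = 2 * fs / N
      = 2 * 44100 / 512
      = 88200 / 512
      = 172.266 Hz

172.266 Hz


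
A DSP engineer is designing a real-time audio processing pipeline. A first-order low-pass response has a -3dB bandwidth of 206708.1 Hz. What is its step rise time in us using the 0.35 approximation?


Rise time from bandwidth relationship:
tr = 0.35 / BW
   = 0.35 / 206708.1
   = 1.693208926e-06 s
   = 1.6932 us

1.6932 us


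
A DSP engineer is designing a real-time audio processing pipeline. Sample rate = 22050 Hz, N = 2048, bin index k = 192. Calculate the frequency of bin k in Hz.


Frequency of DFT bin k:
f_k = k * fs / N
    = 192 * 22050 / 2048
    = 4233600 / 2048
    = 2067.188 Hz

2067.188 Hz


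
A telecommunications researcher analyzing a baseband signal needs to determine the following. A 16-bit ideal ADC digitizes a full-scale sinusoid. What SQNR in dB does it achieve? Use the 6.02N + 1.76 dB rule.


Theoretical SNR for a full-scale sinusoid:
SNR = 6.02 * N + 1.76
    = 6.02 * 16 + 1.76
    = 96.32 + 1.76
    = 98.08 dB

98.08 dB


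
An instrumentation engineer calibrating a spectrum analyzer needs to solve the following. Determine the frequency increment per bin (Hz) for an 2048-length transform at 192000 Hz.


DFT frequency resolution:
df = fs / N
   = 192000 / 2048
   = 93.75 Hz

93.75 Hz


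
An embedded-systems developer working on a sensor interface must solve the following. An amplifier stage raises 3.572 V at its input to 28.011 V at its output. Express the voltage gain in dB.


Voltage gain in dB:
G = 20 * log10(Vout / Vin)
  = 20 * log10(28.011 / 3.572)
  = 20 * log10(7.841825)
  = 20 * 0.894417
  = 17.89 dB

17.89 dB


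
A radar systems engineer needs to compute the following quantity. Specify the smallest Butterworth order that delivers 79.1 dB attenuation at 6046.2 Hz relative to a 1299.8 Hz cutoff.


Butterworth filter order formula:
n = log10(10^(A/10) - 1) / (2 * log10(f_stop/f_pass))
10^(79.1/10) - 1 = 81283050.6164
f_stop/f_pass = 6046.2 / 1299.8 = 4.6516
n = 5.9242 -> ceil = 6

6


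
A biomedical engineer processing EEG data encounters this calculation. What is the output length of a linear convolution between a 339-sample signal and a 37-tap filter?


Linear convolution output length:
L = N + M - 1
  = 339 + 37 - 1
  = 375 samples

375


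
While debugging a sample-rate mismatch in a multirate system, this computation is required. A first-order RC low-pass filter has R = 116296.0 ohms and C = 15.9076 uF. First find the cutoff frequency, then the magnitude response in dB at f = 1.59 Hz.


Step 1 — cutoff frequency:
fc = 1 / (2*pi*R*C)
C = 15.9076 uF = 1.59076e-05 F
fc = 1 / (2*pi*116296.0*1.59076e-05)
   = 0.0860302 Hz

Step 2 — magnitude at f = 1.59 Hz:
|H(f)| = 1 / sqrt(1 + (f/fc)^2)
f/fc = 1.59 / 0.0860302 = 18.481882
|H| = 1 / sqrt(1 + 341.579962) = 0.054028
|H|_dB = 20*log10(0.054028) = -25.35 dB

fc = 0.0860302 Hz; |H(1.59 Hz)| = -25.35 dB


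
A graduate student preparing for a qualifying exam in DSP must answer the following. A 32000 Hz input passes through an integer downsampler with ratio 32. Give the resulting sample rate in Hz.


Decimation reduces the sample rate:
fs_out = fs_in / M
       = 32000 / 32
       = 1000.0 Hz

1000.0 Hz


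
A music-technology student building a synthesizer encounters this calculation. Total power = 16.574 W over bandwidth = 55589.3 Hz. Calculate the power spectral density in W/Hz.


Power spectral density:
PSD = P / BW
    = 16.574 / 55589.3
    = 0.00029815 W/Hz

0.00029815 W/Hz


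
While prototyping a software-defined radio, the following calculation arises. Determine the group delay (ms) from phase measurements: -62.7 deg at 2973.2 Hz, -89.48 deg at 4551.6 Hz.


Group delay from phase difference:
tau = -d(phi)/d(omega)
d(phi) = -26.78 deg = -0.467399 rad
d(omega) = 2*pi*(4551.6 - 2973.2) = 9917.3797 rad/s
tau = -(-0.467399) / 9917.3797
    = 0.0471 ms

0.0471 ms


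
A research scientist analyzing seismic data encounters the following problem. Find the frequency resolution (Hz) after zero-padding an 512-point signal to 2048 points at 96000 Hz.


Frequency resolution after zero-padding:
N_padded = 512 * 4 = 2048
df = fs / N_padded
   = 96000 / 2048
   = 46.875 Hz

46.875 Hz


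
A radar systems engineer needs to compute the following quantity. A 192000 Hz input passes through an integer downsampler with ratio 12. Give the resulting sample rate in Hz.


Decimation reduces the sample rate:
fs_out = fs_in / M
       = 192000 / 12
       = 16000.0 Hz

16000.0 Hz


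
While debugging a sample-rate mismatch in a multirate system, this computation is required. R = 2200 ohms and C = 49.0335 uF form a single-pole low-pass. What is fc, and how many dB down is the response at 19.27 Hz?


Step 1 — cutoff frequency:
fc = 1 / (2*pi*R*C)
C = 49.0335 uF = 4.90335e-05 F
fc = 1 / (2*pi*2200*4.90335e-05)
   = 1.47538 Hz

Step 2 — magnitude at f = 19.27 Hz:
|H(f)| = 1 / sqrt(1 + (f/fc)^2)
f/fc = 19.27 / 1.47538 = 13.061042
|H| = 1 / sqrt(1 + 170.590818) = 0.0763401
|H|_dB = 20*log10(0.0763401) = -22.34 dB

fc = 1.47538 Hz; |H(19.27 Hz)| = -22.34 dB


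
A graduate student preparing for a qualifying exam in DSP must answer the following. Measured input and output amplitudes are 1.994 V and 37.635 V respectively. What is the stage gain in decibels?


Voltage gain in dB:
G = 20 * log10(Vout / Vin)
  = 20 * log10(37.635 / 1.994)
  = 20 * log10(18.874122)
  = 20 * 1.275867
  = 25.52 dB

25.52 dB


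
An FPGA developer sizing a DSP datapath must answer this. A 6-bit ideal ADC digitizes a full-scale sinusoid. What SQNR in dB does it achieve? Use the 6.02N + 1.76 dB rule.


Theoretical SNR for a full-scale sinusoid:
SNR = 6.02 * N + 1.76
    = 6.02 * 6 + 1.76
    = 36.12 + 1.76
    = 37.88 dB

37.88 dB


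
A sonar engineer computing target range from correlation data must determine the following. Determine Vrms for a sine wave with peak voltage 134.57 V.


RMS voltage for a sinusoidal waveform:
V_rms = V_peak / sqrt(2)
      = 134.57 / 1.414214
      = 95.155 V

95.155 V


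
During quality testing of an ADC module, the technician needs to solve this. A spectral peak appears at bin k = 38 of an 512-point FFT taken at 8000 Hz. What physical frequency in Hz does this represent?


Frequency of DFT bin k:
f_k = k * fs / N
    = 38 * 8000 / 512
    = 304000 / 512
    = 593.75 Hz

593.75 Hz


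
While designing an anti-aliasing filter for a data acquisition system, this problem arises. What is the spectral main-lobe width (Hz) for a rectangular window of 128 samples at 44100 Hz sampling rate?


Main lobe width for a rectangular window:
Width = 2 * fs / N
      = 2 * 44100 / 128
      = 88200 / 128
      = 689.062 Hz

689.062 Hz


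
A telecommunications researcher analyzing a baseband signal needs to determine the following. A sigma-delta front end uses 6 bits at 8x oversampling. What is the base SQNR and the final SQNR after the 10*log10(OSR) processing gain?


Step 1 — baseline SQNR at Nyquist:
SQNR_base = 6.02*N + 1.76
          = 6.02*6 + 1.76
          = 37.88 dB

Step 2 — oversampling processing gain:
G = 10*log10(OSR) = 10*log10(8) = 9.03 dB

Step 3 — total:
SQNR_total = 37.88 + 9.03 = 46.91 dB

Base SQNR = 37.88 dB; oversampled SQNR = 46.91 dB


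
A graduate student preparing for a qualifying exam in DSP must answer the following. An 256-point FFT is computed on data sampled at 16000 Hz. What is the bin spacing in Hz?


DFT frequency resolution:
df = fs / N
   = 16000 / 256
   = 62.5 Hz

62.5 Hz


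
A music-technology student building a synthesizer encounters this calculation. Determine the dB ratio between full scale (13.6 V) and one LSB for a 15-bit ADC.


Dynamic range from full-scale to LSB:
V_min = V_max / 2^bits = 13.6 / 2^15
DR = 20 * log10(V_max / V_min)
   = 20 * log10(2^15)
   = 20 * 15 * log10(2)
   = 90.31 dB

90.31 dB


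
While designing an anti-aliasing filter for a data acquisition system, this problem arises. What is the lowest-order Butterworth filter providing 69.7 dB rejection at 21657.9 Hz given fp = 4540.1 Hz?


Butterworth filter order formula:
n = log10(10^(A/10) - 1) / (2 * log10(f_stop/f_pass))
10^(69.7/10) - 1 = 9332542.008
f_stop/f_pass = 21657.9 / 4540.1 = 4.7704
n = 5.1359 -> ceil = 6

6


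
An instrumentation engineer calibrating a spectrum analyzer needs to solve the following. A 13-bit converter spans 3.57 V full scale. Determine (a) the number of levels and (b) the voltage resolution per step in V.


Step 1 — number of quantization levels:
L = 2^N = 2^13 = 8192

Step 2 — LSB step size:
delta = Vfs / L
      = 3.57 / 8192
      = 0.00043579 V

Levels = 8192; step size = 0.00043579 V


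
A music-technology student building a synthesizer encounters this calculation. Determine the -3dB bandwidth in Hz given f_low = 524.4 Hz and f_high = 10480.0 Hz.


Bandwidth is the difference of -3dB frequencies:
BW = f_high - f_low
   = 10480.0 - 524.4
   = 9955.6 Hz

9955.6 Hz


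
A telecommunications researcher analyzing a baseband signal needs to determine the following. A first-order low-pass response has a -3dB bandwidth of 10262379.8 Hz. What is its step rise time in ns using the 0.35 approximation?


Rise time from bandwidth relationship:
tr = 0.35 / BW
   = 0.35 / 10262379.8
   = 3.410514976e-08 s
   = 34.1051 ns

34.1051 ns


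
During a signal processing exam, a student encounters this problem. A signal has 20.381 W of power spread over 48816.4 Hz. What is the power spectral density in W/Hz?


Power spectral density:
PSD = P / BW
    = 20.381 / 48816.4
    = 0.0004175 W/Hz

0.0004175 W/Hz


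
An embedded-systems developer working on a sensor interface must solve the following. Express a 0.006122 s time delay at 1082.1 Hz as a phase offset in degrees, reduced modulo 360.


Phase shift from frequency and time delay:
phi = 360 * f * t_delay
    = 360 * 1082.1 * 0.006122
    = 2384.86 degrees
    mod 360 = 224.86 degrees

224.86 degrees


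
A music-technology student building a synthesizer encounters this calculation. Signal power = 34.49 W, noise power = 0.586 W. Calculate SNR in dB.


SNR in decibels:
SNR = 10 * log10(Ps / Pn)
    = 10 * log10(34.49 / 0.586)
    = 10 * log10(58.8567)
    = 10 * 1.7698
    = 17.7 dB

17.7 dB


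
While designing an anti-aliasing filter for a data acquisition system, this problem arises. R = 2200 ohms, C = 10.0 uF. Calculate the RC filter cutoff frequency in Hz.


Cutoff frequency of a first-order RC filter:
fc = 1 / (2 * pi * R * C)
C = 10.0 uF = 1e-05 F
fc = 1 / (2 * pi * 2200 * 1e-05)
   = 1 / 0.13823007675795
   = 7.234316 Hz

7.234316 Hz


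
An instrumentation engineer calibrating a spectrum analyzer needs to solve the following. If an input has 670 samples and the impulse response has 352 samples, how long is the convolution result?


Linear convolution output length:
L = N + M - 1
  = 670 + 352 - 1
  = 1021 samples

1021


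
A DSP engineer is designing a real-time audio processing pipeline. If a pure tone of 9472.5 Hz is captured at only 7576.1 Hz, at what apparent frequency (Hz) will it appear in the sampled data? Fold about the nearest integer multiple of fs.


Compute the nearest integer multiple of fs to the signal:
n = round(9472.5 / 7576.1) = 1
f_alias = |9472.5 - 1 * 7576.1|
        = |9472.5 - 7576.1|
        = 1896.4 Hz

1896.4


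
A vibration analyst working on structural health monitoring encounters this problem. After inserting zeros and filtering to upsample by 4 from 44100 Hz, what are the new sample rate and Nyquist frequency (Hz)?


Step 1 — output sample rate after interpolation by L:
fs_out = L * fs_in = 4 * 44100 = 176400 Hz

Step 2 — Nyquist frequency of the output stream:
f_Nyq = fs_out / 2 = 176400 / 2 = 88200.0 Hz

fs_out = 176400 Hz; f_Nyquist = 88200.0 Hz


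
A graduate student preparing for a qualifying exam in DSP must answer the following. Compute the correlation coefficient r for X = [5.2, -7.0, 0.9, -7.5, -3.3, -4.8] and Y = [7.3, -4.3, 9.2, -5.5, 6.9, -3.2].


Pearson correlation coefficient (population):
r = cov(X,Y) / (std(X) * std(Y))
Mean X = -2.75, Mean Y = 1.7333
Cov(X,Y) = 23.13
Std(X) = 4.502869, Std(Y) = 6.144012
r = 0.8361

0.8361


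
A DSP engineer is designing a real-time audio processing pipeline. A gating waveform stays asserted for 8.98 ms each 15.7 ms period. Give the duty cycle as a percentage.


Duty cycle as a percentage:
DC = (t_on / T) * 100
   = (8.98 / 15.7) * 100
   = 0.571975 * 100
   = 57.2 %

57.2 %


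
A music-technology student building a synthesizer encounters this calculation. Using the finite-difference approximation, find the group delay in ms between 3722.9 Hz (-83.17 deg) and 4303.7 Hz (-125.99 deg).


Group delay from phase difference:
tau = -d(phi)/d(omega)
d(phi) = -42.82 deg = -0.74735 rad
d(omega) = 2*pi*(4303.7 - 3722.9) = 3649.274 rad/s
tau = -(-0.74735) / 3649.274
    = 0.2048 ms

0.2048 ms


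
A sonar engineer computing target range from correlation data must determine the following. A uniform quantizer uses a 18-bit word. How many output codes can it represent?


Number of quantization levels = 2^N
= 2^18
= 262144

262144


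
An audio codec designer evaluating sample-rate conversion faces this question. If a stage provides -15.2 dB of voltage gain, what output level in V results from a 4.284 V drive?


Output voltage from dB gain:
V_out = V_in * 10^(gain_dB / 20)
      = 4.284 * 10^(-15.2 / 20)
      = 4.284 * 0.17378
      = 0.7445 V

0.7445 V


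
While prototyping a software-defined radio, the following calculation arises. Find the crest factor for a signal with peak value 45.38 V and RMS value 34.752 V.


Crest factor is the ratio of peak to RMS:
CF = V_peak / V_rms
   = 45.38 / 34.752
   = 1.3058

1.3058


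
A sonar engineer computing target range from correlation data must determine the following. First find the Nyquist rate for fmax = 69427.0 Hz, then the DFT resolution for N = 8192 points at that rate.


Step 1 — Nyquist sampling rate:
fs = 2 * fmax = 2 * 69427.0 = 138854.0 Hz

Step 2 — DFT bin spacing:
df = fs / N = 138854.0 / 8192 = 16.95 Hz

16.95 Hz


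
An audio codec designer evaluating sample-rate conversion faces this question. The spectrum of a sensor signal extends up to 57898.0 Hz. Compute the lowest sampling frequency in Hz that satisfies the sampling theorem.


The Nyquist rate is twice the maximum frequency component.
fs_min = 2 * fmax
      = 2 * 57898.0
      = 115796.0 Hz

115796.0


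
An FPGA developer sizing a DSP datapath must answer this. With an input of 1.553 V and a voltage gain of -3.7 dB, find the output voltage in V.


Output voltage from dB gain:
V_out = V_in * 10^(gain_dB / 20)
      = 1.553 * 10^(-3.7 / 20)
      = 1.553 * 0.653131
      = 1.0143 V

1.0143 V


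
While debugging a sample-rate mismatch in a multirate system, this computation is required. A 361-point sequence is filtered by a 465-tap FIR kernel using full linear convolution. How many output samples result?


Linear convolution output length:
L = N + M - 1
  = 361 + 465 - 1
  = 825 samples

825


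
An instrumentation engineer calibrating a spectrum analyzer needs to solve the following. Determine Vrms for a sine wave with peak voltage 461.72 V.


RMS voltage for a sinusoidal waveform:
V_rms = V_peak / sqrt(2)
      = 461.72 / 1.414214
      = 326.485 V

326.485 V


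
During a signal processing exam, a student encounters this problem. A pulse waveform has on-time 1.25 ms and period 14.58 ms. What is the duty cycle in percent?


Duty cycle as a percentage:
DC = (t_on / T) * 100
   = (1.25 / 14.58) * 100
   = 0.085734 * 100
   = 8.57 %

8.57 %


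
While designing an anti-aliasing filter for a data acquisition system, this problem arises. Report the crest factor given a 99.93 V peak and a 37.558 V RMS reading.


Crest factor is the ratio of peak to RMS:
CF = V_peak / V_rms
   = 99.93 / 37.558
   = 2.6607

2.6607


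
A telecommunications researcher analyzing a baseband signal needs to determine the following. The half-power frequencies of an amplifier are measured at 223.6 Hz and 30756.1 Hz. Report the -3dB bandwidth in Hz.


Bandwidth is the difference of -3dB frequencies:
BW = f_high - f_low
   = 30756.1 - 223.6
   = 30532.5 Hz

30532.5 Hz


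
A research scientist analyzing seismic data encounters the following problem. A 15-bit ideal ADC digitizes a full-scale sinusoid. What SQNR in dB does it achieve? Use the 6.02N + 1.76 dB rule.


Theoretical SNR for a full-scale sinusoid:
SNR = 6.02 * N + 1.76
    = 6.02 * 15 + 1.76
    = 90.3 + 1.76
    = 92.06 dB

92.06 dB


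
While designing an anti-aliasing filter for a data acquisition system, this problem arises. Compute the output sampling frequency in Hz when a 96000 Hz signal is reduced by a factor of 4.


Decimation reduces the sample rate:
fs_out = fs_in / M
       = 96000 / 4
       = 24000.0 Hz

24000.0 Hz


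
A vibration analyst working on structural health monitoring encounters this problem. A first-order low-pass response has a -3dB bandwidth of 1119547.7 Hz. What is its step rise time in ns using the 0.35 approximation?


Rise time from bandwidth relationship:
tr = 0.35 / BW
   = 0.35 / 1119547.7
   = 3.126262508e-07 s
   = 312.6263 ns

312.6263 ns


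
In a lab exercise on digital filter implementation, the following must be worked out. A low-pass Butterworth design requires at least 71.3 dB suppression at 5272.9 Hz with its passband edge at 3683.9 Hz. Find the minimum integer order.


Butterworth filter order formula:
n = log10(10^(A/10) - 1) / (2 * log10(f_stop/f_pass))
10^(71.3/10) - 1 = 13489627.8259
f_stop/f_pass = 5272.9 / 3683.9 = 1.4313
n = 22.8905 -> ceil = 23

23


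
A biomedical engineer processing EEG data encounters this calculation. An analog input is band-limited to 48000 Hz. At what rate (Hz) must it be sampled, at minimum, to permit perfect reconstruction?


The Nyquist rate is twice the maximum frequency component.
fs_min = 2 * fmax
      = 2 * 48000
      = 96000 Hz

96000


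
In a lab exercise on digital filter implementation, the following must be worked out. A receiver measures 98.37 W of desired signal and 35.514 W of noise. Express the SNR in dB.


SNR in decibels:
SNR = 10 * log10(Ps / Pn)
    = 10 * log10(98.37 / 35.514)
    = 10 * log10(2.7699)
    = 10 * 0.4425
    = 4.42 dB

4.42 dB


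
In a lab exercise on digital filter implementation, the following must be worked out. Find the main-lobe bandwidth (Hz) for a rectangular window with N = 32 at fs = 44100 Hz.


Main lobe width for a rectangular window:
Width = 2 * fs / N
      = 2 * 44100 / 32
      = 88200 / 32
      = 2756.25 Hz

2756.25 Hz


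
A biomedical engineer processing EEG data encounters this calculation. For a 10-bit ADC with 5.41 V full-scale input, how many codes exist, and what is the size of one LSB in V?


Step 1 — number of quantization levels:
L = 2^N = 2^10 = 1024

Step 2 — LSB step size:
delta = Vfs / L
      = 5.41 / 1024
      = 0.0052832 V

Levels = 1024; step size = 0.0052832 V


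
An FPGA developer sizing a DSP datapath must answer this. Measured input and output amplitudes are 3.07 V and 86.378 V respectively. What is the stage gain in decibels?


Voltage gain in dB:
G = 20 * log10(Vout / Vin)
  = 20 * log10(86.378 / 3.07)
  = 20 * log10(28.136156)
  = 20 * 1.449265
  = 28.99 dB

28.99 dB


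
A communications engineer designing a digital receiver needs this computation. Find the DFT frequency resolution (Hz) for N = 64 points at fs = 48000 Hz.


DFT frequency resolution:
df = fs / N
   = 48000 / 64
   = 750.0 Hz

750.0 Hz


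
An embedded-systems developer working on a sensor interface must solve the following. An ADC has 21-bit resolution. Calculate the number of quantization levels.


Number of quantization levels = 2^N
= 2^21
= 2097152

2097152


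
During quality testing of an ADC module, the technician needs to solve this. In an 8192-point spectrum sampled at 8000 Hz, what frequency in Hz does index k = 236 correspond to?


Frequency of DFT bin k:
f_k = k * fs / N
    = 236 * 8000 / 8192
    = 1888000 / 8192
    = 230.469 Hz

230.469 Hz


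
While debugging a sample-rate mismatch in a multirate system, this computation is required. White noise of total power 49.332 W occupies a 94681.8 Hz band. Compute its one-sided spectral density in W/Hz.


Power spectral density:
PSD = P / BW
    = 49.332 / 94681.8
    = 0.00052103 W/Hz

0.00052103 W/Hz


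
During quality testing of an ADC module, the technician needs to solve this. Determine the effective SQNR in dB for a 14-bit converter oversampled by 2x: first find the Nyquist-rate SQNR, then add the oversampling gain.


Step 1 — baseline SQNR at Nyquist:
SQNR_base = 6.02*N + 1.76
          = 6.02*14 + 1.76
          = 86.04 dB

Step 2 — oversampling processing gain:
G = 10*log10(OSR) = 10*log10(2) = 3.01 dB

Step 3 — total:
SQNR_total = 86.04 + 3.01 = 89.05 dB

Base SQNR = 86.04 dB; oversampled SQNR = 89.05 dB


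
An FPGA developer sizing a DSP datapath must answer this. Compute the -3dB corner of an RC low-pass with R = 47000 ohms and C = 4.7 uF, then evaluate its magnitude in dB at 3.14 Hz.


Step 1 — cutoff frequency:
fc = 1 / (2*pi*R*C)
C = 4.7 uF = 4.7e-06 F
fc = 1 / (2*pi*47000*4.7e-06)
   = 0.720484 Hz

Step 2 — magnitude at f = 3.14 Hz:
|H(f)| = 1 / sqrt(1 + (f/fc)^2)
f/fc = 3.14 / 0.720484 = 4.358181
|H| = 1 / sqrt(1 + 18.993742) = 0.2236418
|H|_dB = 20*log10(0.2236418) = -13.01 dB

fc = 0.720484 Hz; |H(3.14 Hz)| = -13.01 dB


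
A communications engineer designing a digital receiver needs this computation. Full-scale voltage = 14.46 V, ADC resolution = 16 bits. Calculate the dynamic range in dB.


Dynamic range from full-scale to LSB:
V_min = V_max / 2^bits = 14.46 / 2^16
DR = 20 * log10(V_max / V_min)
   = 20 * log10(2^16)
   = 20 * 16 * log10(2)
   = 96.33 dB

96.33 dB


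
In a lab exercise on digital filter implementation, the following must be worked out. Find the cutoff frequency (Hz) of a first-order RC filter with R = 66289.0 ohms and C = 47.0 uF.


Cutoff frequency of a first-order RC filter:
fc = 1 / (2 * pi * R * C)
C = 47.0 uF = 4.7e-05 F
fc = 1 / (2 * pi * 66289.0 * 4.7e-05)
   = 1 / 19.575785328898
   = 0.051084 Hz

0.051084 Hz


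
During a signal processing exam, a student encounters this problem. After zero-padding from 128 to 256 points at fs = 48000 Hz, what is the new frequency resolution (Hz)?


Frequency resolution after zero-padding:
N_padded = 128 * 2 = 256
df = fs / N_padded
   = 48000 / 256
   = 187.5 Hz

187.5 Hz


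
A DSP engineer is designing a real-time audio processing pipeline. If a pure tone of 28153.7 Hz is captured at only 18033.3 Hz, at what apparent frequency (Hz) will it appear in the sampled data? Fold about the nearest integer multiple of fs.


Compute the nearest integer multiple of fs to the signal:
n = round(28153.7 / 18033.3) = 2
f_alias = |28153.7 - 2 * 18033.3|
        = |28153.7 - 36066.6|
        = 7912.9 Hz

7912.9
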